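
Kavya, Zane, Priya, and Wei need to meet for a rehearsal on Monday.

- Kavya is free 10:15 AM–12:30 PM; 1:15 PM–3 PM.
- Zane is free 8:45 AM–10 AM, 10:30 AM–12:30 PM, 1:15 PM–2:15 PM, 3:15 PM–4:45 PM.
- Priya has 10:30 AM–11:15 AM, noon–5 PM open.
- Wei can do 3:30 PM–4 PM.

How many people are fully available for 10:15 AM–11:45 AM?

1

Kavya can make the full 10:15-11:45 slot — that's 1.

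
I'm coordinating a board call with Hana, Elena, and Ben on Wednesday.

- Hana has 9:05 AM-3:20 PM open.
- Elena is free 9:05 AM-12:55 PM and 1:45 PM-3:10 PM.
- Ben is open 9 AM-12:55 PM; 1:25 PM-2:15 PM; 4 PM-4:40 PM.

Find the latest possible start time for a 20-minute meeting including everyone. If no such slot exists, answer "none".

13:55

Hana ∩ Elena: 09:05-12:55, 13:45-15:10.
Hana ∩ Elena ∩ Ben: 09:05-12:55, 13:45-14:15.
So the common availability across everyone is 09:05-12:55, 13:45-14:15.
The last common window of at least 20 minutes is 13:45-14:15; a 20-minute meeting can start as late as 13:55 and still end by 14:15.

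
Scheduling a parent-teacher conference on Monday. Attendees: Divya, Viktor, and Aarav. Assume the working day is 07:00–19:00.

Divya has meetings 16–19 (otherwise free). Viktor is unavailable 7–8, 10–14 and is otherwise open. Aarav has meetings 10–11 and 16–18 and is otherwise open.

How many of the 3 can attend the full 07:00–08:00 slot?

2

Divya free: 07:00-16:00 (invert busy blocks within the working day).
Viktor free: 08:00-10:00, 14:00-19:00 (invert busy blocks within the working day).
Aarav free: 07:00-10:00, 11:00-16:00, 18:00-19:00 (invert busy blocks within the working day).
Divya and Aarav can make the full 07:00-08:00 slot — that's 2.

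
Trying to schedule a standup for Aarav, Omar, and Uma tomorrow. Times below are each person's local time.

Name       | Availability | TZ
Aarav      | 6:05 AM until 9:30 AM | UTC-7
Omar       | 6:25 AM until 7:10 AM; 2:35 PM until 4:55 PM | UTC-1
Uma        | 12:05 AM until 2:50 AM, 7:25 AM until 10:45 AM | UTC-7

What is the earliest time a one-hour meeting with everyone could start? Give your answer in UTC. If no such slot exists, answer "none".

Aarav in UTC: 13:05-16:30 (add 7h to convert from UTC-7).
Omar in UTC: 07:25-08:10, 15:35-17:55 (add 1h to convert from UTC-1).
Uma in UTC: 07:05-09:50, 14:25-17:45 (add 7h to convert from UTC-7).
Aarav ∩ Omar: 15:35-16:30.
Aarav ∩ Omar ∩ Uma: 15:35-16:30.
No common window is at least 60 minutes long.

none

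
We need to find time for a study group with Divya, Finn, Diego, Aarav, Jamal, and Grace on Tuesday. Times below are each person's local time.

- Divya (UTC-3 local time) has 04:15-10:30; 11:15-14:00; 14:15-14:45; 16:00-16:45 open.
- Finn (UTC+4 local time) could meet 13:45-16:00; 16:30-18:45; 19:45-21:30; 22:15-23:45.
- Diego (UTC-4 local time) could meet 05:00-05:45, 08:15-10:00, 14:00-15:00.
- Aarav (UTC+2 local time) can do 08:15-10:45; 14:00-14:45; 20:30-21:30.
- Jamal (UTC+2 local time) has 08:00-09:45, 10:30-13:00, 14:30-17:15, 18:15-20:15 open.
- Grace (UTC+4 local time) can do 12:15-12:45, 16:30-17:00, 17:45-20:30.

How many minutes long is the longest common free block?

Divya in UTC: 07:15-13:30, 14:15-17:00, 17:15-17:45, 19:00-19:45 (add 3h to convert from UTC-3).
Finn in UTC: 09:45-12:00, 12:30-14:45, 15:45-17:30, 18:15-19:45 (subtract 4h to convert from UTC+4).
Diego in UTC: 09:00-09:45, 12:15-14:00, 18:00-19:00 (add 4h to convert from UTC-4).
Aarav in UTC: 06:15-08:45, 12:00-12:45, 18:30-19:30 (subtract 2h to convert from UTC+2).
Jamal in UTC: 06:00-07:45, 08:30-11:00, 12:30-15:15, 16:15-18:15 (subtract 2h to convert from UTC+2).
Grace in UTC: 08:15-08:45, 12:30-13:00, 13:45-16:30 (subtract 4h to convert from UTC+4).
Divya ∩ Finn: 09:45-12:00, 12:30-13:30, 14:15-14:45, 15:45-17:00, 17:15-17:30, 19:00-19:45.
Divya ∩ Finn ∩ Diego: 12:30-13:30.
Divya ∩ Finn ∩ Diego ∩ Aarav: 12:30-12:45.
Divya ∩ Finn ∩ Diego ∩ Aarav ∩ Jamal: 12:30-12:45.
Divya ∩ Finn ∩ Diego ∩ Aarav ∩ Jamal ∩ Grace: 12:30-12:45.
The longest is 12:30-12:45 at 15 minutes.

15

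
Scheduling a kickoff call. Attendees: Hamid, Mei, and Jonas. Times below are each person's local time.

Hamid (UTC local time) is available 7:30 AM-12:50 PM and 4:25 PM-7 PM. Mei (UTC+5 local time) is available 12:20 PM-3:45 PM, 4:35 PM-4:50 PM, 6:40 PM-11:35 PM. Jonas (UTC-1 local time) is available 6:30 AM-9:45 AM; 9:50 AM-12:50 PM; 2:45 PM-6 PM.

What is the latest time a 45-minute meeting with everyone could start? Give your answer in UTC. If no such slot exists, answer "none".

17:50

Hamid in UTC: 07:30-12:50, 16:25-19:00.
Mei in UTC: 07:20-10:45, 11:35-11:50, 13:40-18:35 (subtract 5h to convert from UTC+5).
Jonas in UTC: 07:30-10:45, 10:50-13:50, 15:45-19:00 (add 1h to convert from UTC-1).
Hamid ∩ Mei: 07:30-10:45, 11:35-11:50, 16:25-18:35.
Hamid ∩ Mei ∩ Jonas: 07:30-10:45, 11:35-11:50, 16:25-18:35.
So the common availability across everyone is 07:30-10:45, 11:35-11:50, 16:25-18:35.
The last common window of at least 45 minutes is 16:25-18:35; a 45-minute meeting can start as late as 17:50 and still end by 18:35.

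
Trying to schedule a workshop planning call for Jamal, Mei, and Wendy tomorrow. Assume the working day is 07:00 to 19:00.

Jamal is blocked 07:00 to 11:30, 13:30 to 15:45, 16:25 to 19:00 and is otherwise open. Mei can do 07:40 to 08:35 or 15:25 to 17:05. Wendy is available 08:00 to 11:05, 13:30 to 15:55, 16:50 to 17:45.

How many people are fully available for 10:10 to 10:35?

1

Jamal free: 11:30-13:30, 15:45-16:25 (invert busy blocks within the working day).
Mei free: 07:40-08:35, 15:25-17:05.
Wendy free: 08:00-11:05, 13:30-15:55, 16:50-17:45.
Wendy can make the full 10:10-10:35 slot — that's 1.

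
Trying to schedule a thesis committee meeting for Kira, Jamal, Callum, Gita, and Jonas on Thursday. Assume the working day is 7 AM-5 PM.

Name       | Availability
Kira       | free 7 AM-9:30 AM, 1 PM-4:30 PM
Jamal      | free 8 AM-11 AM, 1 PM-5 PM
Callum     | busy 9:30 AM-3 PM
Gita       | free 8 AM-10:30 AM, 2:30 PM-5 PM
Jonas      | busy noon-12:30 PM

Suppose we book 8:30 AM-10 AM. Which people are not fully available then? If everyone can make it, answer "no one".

Callum, Kira

Kira free: 07:00-09:30, 13:00-16:30.
Jamal free: 08:00-11:00, 13:00-17:00.
Callum free: 07:00-09:30, 15:00-17:00 (invert busy blocks within the working day).
Gita free: 08:00-10:30, 14:30-17:00.
Jonas free: 07:00-12:00, 12:30-17:00 (invert busy blocks within the working day).
Kira: not fully free for 08:30-10:00. Jamal: free for 08:30-10:00. Callum: not fully free for 08:30-10:00. Gita: free for 08:30-10:00. Jonas: free for 08:30-10:00.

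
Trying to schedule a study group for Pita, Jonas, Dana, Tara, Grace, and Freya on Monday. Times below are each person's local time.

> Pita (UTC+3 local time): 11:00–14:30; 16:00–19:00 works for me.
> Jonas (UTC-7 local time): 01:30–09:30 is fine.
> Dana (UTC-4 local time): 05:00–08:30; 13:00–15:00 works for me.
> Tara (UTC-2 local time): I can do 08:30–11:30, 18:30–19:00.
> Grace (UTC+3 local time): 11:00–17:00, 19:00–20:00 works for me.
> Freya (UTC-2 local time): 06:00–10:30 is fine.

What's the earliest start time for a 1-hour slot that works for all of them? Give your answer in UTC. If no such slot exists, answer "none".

10:30

Pita in UTC: 08:00-11:30, 13:00-16:00 (subtract 3h to convert from UTC+3).
Jonas in UTC: 08:30-16:30 (add 7h to convert from UTC-7).
Dana in UTC: 09:00-12:30, 17:00-19:00 (add 4h to convert from UTC-4).
Tara in UTC: 10:30-13:30, 20:30-21:00 (add 2h to convert from UTC-2).
Grace in UTC: 08:00-14:00, 16:00-17:00 (subtract 3h to convert from UTC+3).
Freya in UTC: 08:00-12:30 (add 2h to convert from UTC-2).
Pita ∩ Jonas: 08:30-11:30, 13:00-16:00.
Pita ∩ Jonas ∩ Dana: 09:00-11:30.
Pita ∩ Jonas ∩ Dana ∩ Tara: 10:30-11:30.
Pita ∩ Jonas ∩ Dana ∩ Tara ∩ Grace: 10:30-11:30.
Pita ∩ Jonas ∩ Dana ∩ Tara ∩ Grace ∩ Freya: 10:30-11:30.
The first common window of at least 60 minutes is 10:30-11:30, so the earliest start is 10:30.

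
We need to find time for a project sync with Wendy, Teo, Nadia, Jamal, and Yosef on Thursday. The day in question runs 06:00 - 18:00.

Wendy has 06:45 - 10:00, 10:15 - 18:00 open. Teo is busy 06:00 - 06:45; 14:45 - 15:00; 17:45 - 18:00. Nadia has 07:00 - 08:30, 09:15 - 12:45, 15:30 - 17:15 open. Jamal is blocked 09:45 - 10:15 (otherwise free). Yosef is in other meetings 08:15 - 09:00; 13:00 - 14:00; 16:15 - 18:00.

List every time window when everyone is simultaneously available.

07:00-08:15, 09:15-09:45, 10:15-12:45, 15:30-16:15

Wendy free: 06:45-10:00, 10:15-18:00.
Teo free: 06:45-14:45, 15:00-17:45 (invert busy blocks within the working day).
Nadia free: 07:00-08:30, 09:15-12:45, 15:30-17:15.
Jamal free: 06:00-09:45, 10:15-18:00 (invert busy blocks within the working day).
Yosef free: 06:00-08:15, 09:00-13:00, 14:00-16:15 (invert busy blocks within the working day).
Wendy ∩ Teo: 06:45-10:00, 10:15-14:45, 15:00-17:45.
Wendy ∩ Teo ∩ Nadia: 07:00-08:30, 09:15-10:00, 10:15-12:45, 15:30-17:15.
Wendy ∩ Teo ∩ Nadia ∩ Jamal: 07:00-08:30, 09:15-09:45, 10:15-12:45, 15:30-17:15.
Wendy ∩ Teo ∩ Nadia ∩ Jamal ∩ Yosef: 07:00-08:15, 09:15-09:45, 10:15-12:45, 15:30-16:15.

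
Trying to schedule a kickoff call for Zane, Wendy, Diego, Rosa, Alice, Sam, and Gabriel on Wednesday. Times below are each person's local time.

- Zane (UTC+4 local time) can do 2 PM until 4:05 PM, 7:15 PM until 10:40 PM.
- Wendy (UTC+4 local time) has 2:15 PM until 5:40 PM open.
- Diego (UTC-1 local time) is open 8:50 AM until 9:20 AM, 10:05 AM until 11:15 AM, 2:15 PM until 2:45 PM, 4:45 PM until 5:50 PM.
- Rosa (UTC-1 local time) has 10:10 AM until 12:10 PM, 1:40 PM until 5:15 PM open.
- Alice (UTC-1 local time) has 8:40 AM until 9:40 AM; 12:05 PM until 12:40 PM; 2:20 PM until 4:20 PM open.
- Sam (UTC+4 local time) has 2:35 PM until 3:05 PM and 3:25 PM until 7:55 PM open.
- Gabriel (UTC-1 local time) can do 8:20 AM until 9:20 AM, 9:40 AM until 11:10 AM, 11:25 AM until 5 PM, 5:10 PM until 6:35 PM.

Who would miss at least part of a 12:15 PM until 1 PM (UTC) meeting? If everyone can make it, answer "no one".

Alice, Diego, Gabriel, Zane

Zane in UTC: 10:00-12:05, 15:15-18:40 (subtract 4h to convert from UTC+4).
Wendy in UTC: 10:15-13:40 (subtract 4h to convert from UTC+4).
Diego in UTC: 09:50-10:20, 11:05-12:15, 15:15-15:45, 17:45-18:50 (add 1h to convert from UTC-1).
Rosa in UTC: 11:10-13:10, 14:40-18:15 (add 1h to convert from UTC-1).
Alice in UTC: 09:40-10:40, 13:05-13:40, 15:20-17:20 (add 1h to convert from UTC-1).
Sam in UTC: 10:35-11:05, 11:25-15:55 (subtract 4h to convert from UTC+4).
Gabriel in UTC: 09:20-10:20, 10:40-12:10, 12:25-18:00, 18:10-19:35 (add 1h to convert from UTC-1).
Zane: not fully free for 12:15-13:00. Wendy: free for 12:15-13:00. Diego: not fully free for 12:15-13:00. Rosa: free for 12:15-13:00. Alice: not fully free for 12:15-13:00. Sam: free for 12:15-13:00. Gabriel: not fully free for 12:15-13:00.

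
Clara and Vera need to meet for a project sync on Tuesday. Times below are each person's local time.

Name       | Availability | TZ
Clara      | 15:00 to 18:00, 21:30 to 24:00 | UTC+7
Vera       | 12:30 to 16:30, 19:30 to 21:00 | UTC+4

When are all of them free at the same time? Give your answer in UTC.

08:30-11:00, 15:30-17:00

Clara in UTC: 08:00-11:00, 14:30-17:00 (subtract 7h to convert from UTC+7).
Vera in UTC: 08:30-12:30, 15:30-17:00 (subtract 4h to convert from UTC+4).
Clara ∩ Vera: 08:30-11:00, 15:30-17:00.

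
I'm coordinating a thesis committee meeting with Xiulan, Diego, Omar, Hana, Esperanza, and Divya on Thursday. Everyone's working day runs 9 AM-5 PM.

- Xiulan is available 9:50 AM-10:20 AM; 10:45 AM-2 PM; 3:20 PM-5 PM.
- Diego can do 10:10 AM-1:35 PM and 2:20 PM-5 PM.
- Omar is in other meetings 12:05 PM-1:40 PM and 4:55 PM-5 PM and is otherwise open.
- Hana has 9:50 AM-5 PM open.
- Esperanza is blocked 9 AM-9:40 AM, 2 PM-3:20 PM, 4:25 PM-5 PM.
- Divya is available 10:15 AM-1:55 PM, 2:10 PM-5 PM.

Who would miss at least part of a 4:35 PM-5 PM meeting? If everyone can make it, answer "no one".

Xiulan free: 09:50-10:20, 10:45-14:00, 15:20-17:00.
Diego free: 10:10-13:35, 14:20-17:00.
Omar free: 09:00-12:05, 13:40-16:55 (invert busy blocks within the working day).
Hana free: 09:50-17:00.
Esperanza free: 09:40-14:00, 15:20-16:25 (invert busy blocks within the working day).
Divya free: 10:15-13:55, 14:10-17:00.
Xiulan: free for 16:35-17:00. Diego: free for 16:35-17:00. Omar: not fully free for 16:35-17:00. Hana: free for 16:35-17:00. Esperanza: not fully free for 16:35-17:00. Divya: free for 16:35-17:00.

Esperanza, Omar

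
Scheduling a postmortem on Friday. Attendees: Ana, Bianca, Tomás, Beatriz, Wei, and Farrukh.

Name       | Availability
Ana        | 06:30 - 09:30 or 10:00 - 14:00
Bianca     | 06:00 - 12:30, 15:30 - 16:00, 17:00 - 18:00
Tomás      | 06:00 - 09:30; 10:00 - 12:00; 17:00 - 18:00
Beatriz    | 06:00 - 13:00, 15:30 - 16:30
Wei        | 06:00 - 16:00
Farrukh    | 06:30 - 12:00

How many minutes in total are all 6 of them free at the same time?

300

Ana ∩ Bianca: 06:30-09:30, 10:00-12:30.
Ana ∩ Bianca ∩ Tomás: 06:30-09:30, 10:00-12:00.
Ana ∩ Bianca ∩ Tomás ∩ Beatriz: 06:30-09:30, 10:00-12:00.
Ana ∩ Bianca ∩ Tomás ∩ Beatriz ∩ Wei: 06:30-09:30, 10:00-12:00.
Ana ∩ Bianca ∩ Tomás ∩ Beatriz ∩ Wei ∩ Farrukh: 06:30-09:30, 10:00-12:00.
Summing the common windows: 180 + 120 = 300 minutes.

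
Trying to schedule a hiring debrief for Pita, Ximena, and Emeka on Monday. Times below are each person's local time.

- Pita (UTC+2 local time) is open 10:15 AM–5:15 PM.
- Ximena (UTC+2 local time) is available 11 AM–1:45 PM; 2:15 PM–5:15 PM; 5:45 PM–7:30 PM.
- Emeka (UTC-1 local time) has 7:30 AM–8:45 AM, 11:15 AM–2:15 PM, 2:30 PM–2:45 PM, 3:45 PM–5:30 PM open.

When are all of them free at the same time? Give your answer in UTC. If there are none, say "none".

Pita in UTC: 08:15-15:15 (subtract 2h to convert from UTC+2).
Ximena in UTC: 09:00-11:45, 12:15-15:15, 15:45-17:30 (subtract 2h to convert from UTC+2).
Emeka in UTC: 08:30-09:45, 12:15-15:15, 15:30-15:45, 16:45-18:30 (add 1h to convert from UTC-1).
Pita ∩ Ximena: 09:00-11:45, 12:15-15:15.
Pita ∩ Ximena ∩ Emeka: 09:00-09:45, 12:15-15:15.

09:00-09:45, 12:15-15:15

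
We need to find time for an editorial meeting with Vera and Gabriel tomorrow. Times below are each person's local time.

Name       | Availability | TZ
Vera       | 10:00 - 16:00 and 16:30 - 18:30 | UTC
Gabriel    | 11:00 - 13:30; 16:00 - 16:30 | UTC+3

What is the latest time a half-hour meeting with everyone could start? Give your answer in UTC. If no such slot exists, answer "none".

13:00

Vera in UTC: 10:00-16:00, 16:30-18:30.
Gabriel in UTC: 08:00-10:30, 13:00-13:30 (subtract 3h to convert from UTC+3).
Vera ∩ Gabriel: 10:00-10:30, 13:00-13:30.
The last common window of at least 30 minutes is 13:00-13:30; a 30-minute meeting can start as late as 13:00 and still end by 13:30.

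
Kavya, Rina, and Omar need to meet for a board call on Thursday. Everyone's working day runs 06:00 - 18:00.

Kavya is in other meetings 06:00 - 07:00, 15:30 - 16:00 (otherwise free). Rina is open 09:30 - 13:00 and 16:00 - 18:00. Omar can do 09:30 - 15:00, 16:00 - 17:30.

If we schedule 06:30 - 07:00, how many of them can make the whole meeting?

Kavya free: 07:00-15:30, 16:00-18:00 (invert busy blocks within the working day).
Rina free: 09:30-13:00, 16:00-18:00.
Omar free: 09:30-15:00, 16:00-17:30.
nobody can make the full 06:30-07:00 slot — that's 0.

0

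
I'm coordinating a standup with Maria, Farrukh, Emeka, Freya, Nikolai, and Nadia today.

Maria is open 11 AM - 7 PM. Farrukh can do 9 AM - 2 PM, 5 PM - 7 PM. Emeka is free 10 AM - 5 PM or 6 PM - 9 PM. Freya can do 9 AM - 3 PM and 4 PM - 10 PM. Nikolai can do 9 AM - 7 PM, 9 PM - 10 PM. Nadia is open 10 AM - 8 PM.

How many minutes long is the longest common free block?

Maria ∩ Farrukh: 11:00-14:00, 17:00-19:00.
Maria ∩ Farrukh ∩ Emeka: 11:00-14:00, 18:00-19:00.
Maria ∩ Farrukh ∩ Emeka ∩ Freya: 11:00-14:00, 18:00-19:00.
Maria ∩ Farrukh ∩ Emeka ∩ Freya ∩ Nikolai: 11:00-14:00, 18:00-19:00.
Maria ∩ Farrukh ∩ Emeka ∩ Freya ∩ Nikolai ∩ Nadia: 11:00-14:00, 18:00-19:00.
The longest is 11:00-14:00 at 180 minutes.

180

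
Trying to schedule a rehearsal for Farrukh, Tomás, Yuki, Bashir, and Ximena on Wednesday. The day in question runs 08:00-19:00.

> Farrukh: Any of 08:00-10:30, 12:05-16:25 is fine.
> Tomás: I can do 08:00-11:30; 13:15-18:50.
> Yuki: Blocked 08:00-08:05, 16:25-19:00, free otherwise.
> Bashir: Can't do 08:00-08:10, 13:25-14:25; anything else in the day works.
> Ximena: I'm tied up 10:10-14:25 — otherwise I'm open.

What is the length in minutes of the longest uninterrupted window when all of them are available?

Farrukh free: 08:00-10:30, 12:05-16:25.
Tomás free: 08:00-11:30, 13:15-18:50.
Yuki free: 08:05-16:25 (invert busy blocks within the working day).
Bashir free: 08:10-13:25, 14:25-19:00 (invert busy blocks within the working day).
Ximena free: 08:00-10:10, 14:25-19:00 (invert busy blocks within the working day).
Farrukh ∩ Tomás: 08:00-10:30, 13:15-16:25.
Farrukh ∩ Tomás ∩ Yuki: 08:05-10:30, 13:15-16:25.
Farrukh ∩ Tomás ∩ Yuki ∩ Bashir: 08:10-10:30, 13:15-13:25, 14:25-16:25.
Farrukh ∩ Tomás ∩ Yuki ∩ Bashir ∩ Ximena: 08:10-10:10, 14:25-16:25.
Those are the intersection windows.
The longest is 08:10-10:10 at 120 minutes.

120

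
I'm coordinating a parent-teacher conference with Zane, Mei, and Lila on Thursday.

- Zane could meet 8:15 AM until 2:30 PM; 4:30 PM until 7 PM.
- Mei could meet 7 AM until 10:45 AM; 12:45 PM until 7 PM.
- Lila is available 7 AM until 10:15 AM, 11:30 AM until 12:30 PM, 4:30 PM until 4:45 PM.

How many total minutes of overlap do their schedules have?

Zane ∩ Mei: 08:15-10:45, 12:45-14:30, 16:30-19:00.
Zane ∩ Mei ∩ Lila: 08:15-10:15, 16:30-16:45.
Summing the common windows: 120 + 15 = 135 minutes.

135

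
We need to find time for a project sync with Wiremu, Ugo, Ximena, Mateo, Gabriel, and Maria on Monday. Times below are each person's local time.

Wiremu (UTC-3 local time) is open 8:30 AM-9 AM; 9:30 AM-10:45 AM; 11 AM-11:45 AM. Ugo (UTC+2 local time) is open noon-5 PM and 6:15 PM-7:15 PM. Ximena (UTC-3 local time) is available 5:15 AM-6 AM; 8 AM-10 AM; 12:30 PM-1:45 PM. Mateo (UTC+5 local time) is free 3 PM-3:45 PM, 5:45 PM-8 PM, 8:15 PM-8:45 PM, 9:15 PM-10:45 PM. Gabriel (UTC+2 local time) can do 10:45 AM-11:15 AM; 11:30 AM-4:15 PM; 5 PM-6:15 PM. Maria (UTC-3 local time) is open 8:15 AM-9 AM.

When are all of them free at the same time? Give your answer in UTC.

none

Wiremu in UTC: 11:30-12:00, 12:30-13:45, 14:00-14:45 (add 3h to convert from UTC-3).
Ugo in UTC: 10:00-15:00, 16:15-17:15 (subtract 2h to convert from UTC+2).
Ximena in UTC: 08:15-09:00, 11:00-13:00, 15:30-16:45 (add 3h to convert from UTC-3).
Mateo in UTC: 10:00-10:45, 12:45-15:00, 15:15-15:45, 16:15-17:45 (subtract 5h to convert from UTC+5).
Gabriel in UTC: 08:45-09:15, 09:30-14:15, 15:00-16:15 (subtract 2h to convert from UTC+2).
Maria in UTC: 11:15-12:00 (add 3h to convert from UTC-3).
Wiremu ∩ Ugo: 11:30-12:00, 12:30-13:45, 14:00-14:45.
Wiremu ∩ Ugo ∩ Ximena: 11:30-12:00, 12:30-13:00.
Wiremu ∩ Ugo ∩ Ximena ∩ Mateo: 12:45-13:00.
Wiremu ∩ Ugo ∩ Ximena ∩ Mateo ∩ Gabriel: 12:45-13:00.
Wiremu ∩ Ugo ∩ Ximena ∩ Mateo ∩ Gabriel ∩ Maria: ∅.
There is no time when everyone is free.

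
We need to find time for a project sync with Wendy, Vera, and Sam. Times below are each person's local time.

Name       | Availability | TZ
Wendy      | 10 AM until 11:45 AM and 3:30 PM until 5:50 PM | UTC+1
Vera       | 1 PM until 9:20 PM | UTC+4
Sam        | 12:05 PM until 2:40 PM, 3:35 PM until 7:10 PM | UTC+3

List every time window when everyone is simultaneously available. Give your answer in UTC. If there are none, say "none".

Wendy in UTC: 09:00-10:45, 14:30-16:50 (subtract 1h to convert from UTC+1).
Vera in UTC: 09:00-17:20 (subtract 4h to convert from UTC+4).
Sam in UTC: 09:05-11:40, 12:35-16:10 (subtract 3h to convert from UTC+3).
Wendy ∩ Vera: 09:00-10:45, 14:30-16:50.
Wendy ∩ Vera ∩ Sam: 09:05-10:45, 14:30-16:10.

09:05-10:45, 14:30-16:10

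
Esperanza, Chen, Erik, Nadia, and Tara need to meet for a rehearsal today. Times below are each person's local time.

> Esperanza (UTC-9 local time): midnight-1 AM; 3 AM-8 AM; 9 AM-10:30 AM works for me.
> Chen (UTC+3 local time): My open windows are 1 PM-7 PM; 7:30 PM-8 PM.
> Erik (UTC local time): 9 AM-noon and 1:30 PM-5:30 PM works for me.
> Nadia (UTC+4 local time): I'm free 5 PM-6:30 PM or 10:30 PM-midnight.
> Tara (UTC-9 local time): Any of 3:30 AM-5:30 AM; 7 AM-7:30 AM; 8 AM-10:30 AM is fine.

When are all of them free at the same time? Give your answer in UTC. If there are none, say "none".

13:30-14:30

Esperanza in UTC: 09:00-10:00, 12:00-17:00, 18:00-19:30 (add 9h to convert from UTC-9).
Chen in UTC: 10:00-16:00, 16:30-17:00 (subtract 3h to convert from UTC+3).
Erik in UTC: 09:00-12:00, 13:30-17:30.
Nadia in UTC: 13:00-14:30, 18:30-20:00 (subtract 4h to convert from UTC+4).
Tara in UTC: 12:30-14:30, 16:00-16:30, 17:00-19:30 (add 9h to convert from UTC-9).
Esperanza ∩ Chen: 12:00-16:00, 16:30-17:00.
Esperanza ∩ Chen ∩ Erik: 13:30-16:00, 16:30-17:00.
Esperanza ∩ Chen ∩ Erik ∩ Nadia: 13:30-14:30.
Esperanza ∩ Chen ∩ Erik ∩ Nadia ∩ Tara: 13:30-14:30.
So the common availability across everyone is 13:30-14:30.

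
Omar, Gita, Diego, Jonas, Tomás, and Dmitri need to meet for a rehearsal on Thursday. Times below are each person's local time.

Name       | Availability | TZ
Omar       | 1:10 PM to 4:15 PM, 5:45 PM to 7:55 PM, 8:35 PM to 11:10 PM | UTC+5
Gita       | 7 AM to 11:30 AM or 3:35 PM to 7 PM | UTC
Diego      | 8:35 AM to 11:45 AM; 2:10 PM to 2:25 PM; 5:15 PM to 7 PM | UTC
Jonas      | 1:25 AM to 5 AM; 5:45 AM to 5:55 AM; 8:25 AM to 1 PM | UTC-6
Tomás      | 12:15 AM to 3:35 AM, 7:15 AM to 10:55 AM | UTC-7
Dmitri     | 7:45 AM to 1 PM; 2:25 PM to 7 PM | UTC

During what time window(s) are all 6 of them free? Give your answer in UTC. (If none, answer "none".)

Omar in UTC: 08:10-11:15, 12:45-14:55, 15:35-18:10 (subtract 5h to convert from UTC+5).
Gita in UTC: 07:00-11:30, 15:35-19:00.
Diego in UTC: 08:35-11:45, 14:10-14:25, 17:15-19:00.
Jonas in UTC: 07:25-11:00, 11:45-11:55, 14:25-19:00 (add 6h to convert from UTC-6).
Tomás in UTC: 07:15-10:35, 14:15-17:55 (add 7h to convert from UTC-7).
Dmitri in UTC: 07:45-13:00, 14:25-19:00.
Omar ∩ Gita: 08:10-11:15, 15:35-18:10.
Omar ∩ Gita ∩ Diego: 08:35-11:15, 17:15-18:10.
Omar ∩ Gita ∩ Diego ∩ Jonas: 08:35-11:00, 17:15-18:10.
Omar ∩ Gita ∩ Diego ∩ Jonas ∩ Tomás: 08:35-10:35, 17:15-17:55.
Omar ∩ Gita ∩ Diego ∩ Jonas ∩ Tomás ∩ Dmitri: 08:35-10:35, 17:15-17:55.
Those are the intersection windows.

08:35-10:35, 17:15-17:55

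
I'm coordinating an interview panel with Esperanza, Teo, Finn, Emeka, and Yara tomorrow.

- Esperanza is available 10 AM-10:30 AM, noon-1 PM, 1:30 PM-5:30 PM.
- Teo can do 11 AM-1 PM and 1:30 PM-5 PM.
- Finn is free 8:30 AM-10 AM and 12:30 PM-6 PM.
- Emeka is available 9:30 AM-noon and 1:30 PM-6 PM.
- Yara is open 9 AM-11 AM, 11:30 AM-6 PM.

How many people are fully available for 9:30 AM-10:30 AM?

Emeka and Yara can make the full 09:30-10:30 slot — that's 2.

2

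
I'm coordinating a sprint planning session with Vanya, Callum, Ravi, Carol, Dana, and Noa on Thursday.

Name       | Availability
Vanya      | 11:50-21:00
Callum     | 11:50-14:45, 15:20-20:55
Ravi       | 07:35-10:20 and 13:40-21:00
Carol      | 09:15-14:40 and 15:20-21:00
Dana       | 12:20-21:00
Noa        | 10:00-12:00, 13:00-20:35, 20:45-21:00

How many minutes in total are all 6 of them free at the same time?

Vanya ∩ Callum: 11:50-14:45, 15:20-20:55.
Vanya ∩ Callum ∩ Ravi: 13:40-14:45, 15:20-20:55.
Vanya ∩ Callum ∩ Ravi ∩ Carol: 13:40-14:40, 15:20-20:55.
Vanya ∩ Callum ∩ Ravi ∩ Carol ∩ Dana: 13:40-14:40, 15:20-20:55.
Vanya ∩ Callum ∩ Ravi ∩ Carol ∩ Dana ∩ Noa: 13:40-14:40, 15:20-20:35, 20:45-20:55.
Those are the intersection windows.
Summing the common windows: 60 + 315 + 10 = 385 minutes.

385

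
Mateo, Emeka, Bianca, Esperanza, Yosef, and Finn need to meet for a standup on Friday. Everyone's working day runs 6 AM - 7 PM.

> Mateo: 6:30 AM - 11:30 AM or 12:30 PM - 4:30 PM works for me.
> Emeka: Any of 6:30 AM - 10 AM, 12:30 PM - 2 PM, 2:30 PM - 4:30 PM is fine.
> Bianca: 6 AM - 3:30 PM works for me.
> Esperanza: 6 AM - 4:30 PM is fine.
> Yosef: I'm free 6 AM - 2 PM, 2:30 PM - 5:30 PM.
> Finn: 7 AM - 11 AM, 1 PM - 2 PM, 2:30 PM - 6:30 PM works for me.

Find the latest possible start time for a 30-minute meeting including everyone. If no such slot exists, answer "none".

Mateo ∩ Emeka: 06:30-10:00, 12:30-14:00, 14:30-16:30.
Mateo ∩ Emeka ∩ Bianca: 06:30-10:00, 12:30-14:00, 14:30-15:30.
Mateo ∩ Emeka ∩ Bianca ∩ Esperanza: 06:30-10:00, 12:30-14:00, 14:30-15:30.
Mateo ∩ Emeka ∩ Bianca ∩ Esperanza ∩ Yosef: 06:30-10:00, 12:30-14:00, 14:30-15:30.
Mateo ∩ Emeka ∩ Bianca ∩ Esperanza ∩ Yosef ∩ Finn: 07:00-10:00, 13:00-14:00, 14:30-15:30.
The last common window of at least 30 minutes is 14:30-15:30; a 30-minute meeting can start as late as 15:00 and still end by 15:30.

15:00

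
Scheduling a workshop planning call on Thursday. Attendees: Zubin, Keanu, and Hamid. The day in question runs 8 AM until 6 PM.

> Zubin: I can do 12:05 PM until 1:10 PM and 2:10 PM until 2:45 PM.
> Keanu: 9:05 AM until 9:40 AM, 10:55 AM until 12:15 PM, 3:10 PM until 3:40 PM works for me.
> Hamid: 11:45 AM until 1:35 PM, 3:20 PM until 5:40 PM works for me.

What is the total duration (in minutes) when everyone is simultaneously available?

10

Zubin ∩ Keanu: 12:05-12:15.
Zubin ∩ Keanu ∩ Hamid: 12:05-12:15.
Those are the intersection windows.
That's a single block of 10 minutes.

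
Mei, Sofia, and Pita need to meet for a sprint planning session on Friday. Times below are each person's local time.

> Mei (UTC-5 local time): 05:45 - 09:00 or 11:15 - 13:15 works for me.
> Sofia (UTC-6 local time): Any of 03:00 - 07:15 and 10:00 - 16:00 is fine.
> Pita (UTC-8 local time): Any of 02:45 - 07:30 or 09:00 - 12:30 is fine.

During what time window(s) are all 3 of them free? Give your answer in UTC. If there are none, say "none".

10:45-13:15, 17:00-18:15

Mei in UTC: 10:45-14:00, 16:15-18:15 (add 5h to convert from UTC-5).
Sofia in UTC: 09:00-13:15, 16:00-22:00 (add 6h to convert from UTC-6).
Pita in UTC: 10:45-15:30, 17:00-20:30 (add 8h to convert from UTC-8).
Mei ∩ Sofia: 10:45-13:15, 16:15-18:15.
Mei ∩ Sofia ∩ Pita: 10:45-13:15, 17:00-18:15.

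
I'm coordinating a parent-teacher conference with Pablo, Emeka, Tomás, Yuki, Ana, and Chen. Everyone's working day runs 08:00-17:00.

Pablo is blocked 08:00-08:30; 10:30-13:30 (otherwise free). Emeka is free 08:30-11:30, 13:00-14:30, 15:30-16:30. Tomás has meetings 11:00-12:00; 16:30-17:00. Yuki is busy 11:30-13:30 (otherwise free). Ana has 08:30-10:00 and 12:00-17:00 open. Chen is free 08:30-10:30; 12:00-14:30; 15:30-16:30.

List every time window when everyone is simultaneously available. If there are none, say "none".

08:30-10:00, 13:30-14:30, 15:30-16:30

Pablo free: 08:30-10:30, 13:30-17:00 (invert busy blocks within the working day).
Emeka free: 08:30-11:30, 13:00-14:30, 15:30-16:30.
Tomás free: 08:00-11:00, 12:00-16:30 (invert busy blocks within the working day).
Yuki free: 08:00-11:30, 13:30-17:00 (invert busy blocks within the working day).
Ana free: 08:30-10:00, 12:00-17:00.
Chen free: 08:30-10:30, 12:00-14:30, 15:30-16:30.
Pablo ∩ Emeka: 08:30-10:30, 13:30-14:30, 15:30-16:30.
Pablo ∩ Emeka ∩ Tomás: 08:30-10:30, 13:30-14:30, 15:30-16:30.
Pablo ∩ Emeka ∩ Tomás ∩ Yuki: 08:30-10:30, 13:30-14:30, 15:30-16:30.
Pablo ∩ Emeka ∩ Tomás ∩ Yuki ∩ Ana: 08:30-10:00, 13:30-14:30, 15:30-16:30.
Pablo ∩ Emeka ∩ Tomás ∩ Yuki ∩ Ana ∩ Chen: 08:30-10:00, 13:30-14:30, 15:30-16:30.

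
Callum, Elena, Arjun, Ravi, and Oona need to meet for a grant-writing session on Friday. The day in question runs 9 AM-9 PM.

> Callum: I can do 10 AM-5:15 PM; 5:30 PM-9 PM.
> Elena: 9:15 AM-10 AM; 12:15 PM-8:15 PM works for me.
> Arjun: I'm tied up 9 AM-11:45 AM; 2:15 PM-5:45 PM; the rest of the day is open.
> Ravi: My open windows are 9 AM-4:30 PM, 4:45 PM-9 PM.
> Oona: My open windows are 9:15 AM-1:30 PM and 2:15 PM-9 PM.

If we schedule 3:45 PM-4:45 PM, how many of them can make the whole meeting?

Callum free: 10:00-17:15, 17:30-21:00.
Elena free: 09:15-10:00, 12:15-20:15.
Arjun free: 11:45-14:15, 17:45-21:00 (invert busy blocks within the working day).
Ravi free: 09:00-16:30, 16:45-21:00.
Oona free: 09:15-13:30, 14:15-21:00.
Callum, Elena, and Oona can make the full 15:45-16:45 slot — that's 3.

3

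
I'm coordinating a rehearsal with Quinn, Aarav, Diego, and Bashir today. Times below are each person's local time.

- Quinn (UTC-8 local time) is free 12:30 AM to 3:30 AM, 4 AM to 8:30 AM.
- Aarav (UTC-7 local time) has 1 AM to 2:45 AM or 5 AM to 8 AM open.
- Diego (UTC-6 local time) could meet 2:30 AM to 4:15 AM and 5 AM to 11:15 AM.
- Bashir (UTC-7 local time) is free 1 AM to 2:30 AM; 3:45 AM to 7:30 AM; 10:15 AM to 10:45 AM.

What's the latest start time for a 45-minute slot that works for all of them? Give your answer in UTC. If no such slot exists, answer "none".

13:45

Quinn in UTC: 08:30-11:30, 12:00-16:30 (add 8h to convert from UTC-8).
Aarav in UTC: 08:00-09:45, 12:00-15:00 (add 7h to convert from UTC-7).
Diego in UTC: 08:30-10:15, 11:00-17:15 (add 6h to convert from UTC-6).
Bashir in UTC: 08:00-09:30, 10:45-14:30, 17:15-17:45 (add 7h to convert from UTC-7).
Quinn ∩ Aarav: 08:30-09:45, 12:00-15:00.
Quinn ∩ Aarav ∩ Diego: 08:30-09:45, 12:00-15:00.
Quinn ∩ Aarav ∩ Diego ∩ Bashir: 08:30-09:30, 12:00-14:30.
The last common window of at least 45 minutes is 12:00-14:30; a 45-minute meeting can start as late as 13:45 and still end by 14:30.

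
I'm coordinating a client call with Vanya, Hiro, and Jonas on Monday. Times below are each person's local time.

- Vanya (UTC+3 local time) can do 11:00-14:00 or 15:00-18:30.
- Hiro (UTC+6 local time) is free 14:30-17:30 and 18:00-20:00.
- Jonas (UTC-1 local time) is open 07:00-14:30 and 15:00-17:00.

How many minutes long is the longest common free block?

Vanya in UTC: 08:00-11:00, 12:00-15:30 (subtract 3h to convert from UTC+3).
Hiro in UTC: 08:30-11:30, 12:00-14:00 (subtract 6h to convert from UTC+6).
Jonas in UTC: 08:00-15:30, 16:00-18:00 (add 1h to convert from UTC-1).
Vanya ∩ Hiro: 08:30-11:00, 12:00-14:00.
Vanya ∩ Hiro ∩ Jonas: 08:30-11:00, 12:00-14:00.
The longest is 08:30-11:00 at 150 minutes.

150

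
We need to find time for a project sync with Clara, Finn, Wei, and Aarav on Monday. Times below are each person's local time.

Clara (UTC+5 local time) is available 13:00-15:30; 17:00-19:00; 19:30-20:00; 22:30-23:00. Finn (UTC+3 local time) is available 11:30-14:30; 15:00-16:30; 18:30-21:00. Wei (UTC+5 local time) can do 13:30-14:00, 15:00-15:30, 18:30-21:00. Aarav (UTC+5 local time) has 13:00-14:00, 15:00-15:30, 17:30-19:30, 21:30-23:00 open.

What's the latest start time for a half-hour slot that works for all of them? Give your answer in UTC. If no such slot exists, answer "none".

10:00

Clara in UTC: 08:00-10:30, 12:00-14:00, 14:30-15:00, 17:30-18:00 (subtract 5h to convert from UTC+5).
Finn in UTC: 08:30-11:30, 12:00-13:30, 15:30-18:00 (subtract 3h to convert from UTC+3).
Wei in UTC: 08:30-09:00, 10:00-10:30, 13:30-16:00 (subtract 5h to convert from UTC+5).
Aarav in UTC: 08:00-09:00, 10:00-10:30, 12:30-14:30, 16:30-18:00 (subtract 5h to convert from UTC+5).
Clara ∩ Finn: 08:30-10:30, 12:00-13:30, 17:30-18:00.
Clara ∩ Finn ∩ Wei: 08:30-09:00, 10:00-10:30.
Clara ∩ Finn ∩ Wei ∩ Aarav: 08:30-09:00, 10:00-10:30.
The last common window of at least 30 minutes is 10:00-10:30; a 30-minute meeting can start as late as 10:00 and still end by 10:30.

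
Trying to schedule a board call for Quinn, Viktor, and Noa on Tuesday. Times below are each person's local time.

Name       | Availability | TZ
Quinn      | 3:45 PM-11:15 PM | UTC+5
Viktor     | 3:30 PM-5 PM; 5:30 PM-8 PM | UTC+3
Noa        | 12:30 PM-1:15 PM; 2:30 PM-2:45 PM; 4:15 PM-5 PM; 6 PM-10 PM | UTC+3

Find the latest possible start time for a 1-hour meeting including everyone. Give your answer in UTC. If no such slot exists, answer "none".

16:00

Quinn in UTC: 10:45-18:15 (subtract 5h to convert from UTC+5).
Viktor in UTC: 12:30-14:00, 14:30-17:00 (subtract 3h to convert from UTC+3).
Noa in UTC: 09:30-10:15, 11:30-11:45, 13:15-14:00, 15:00-19:00 (subtract 3h to convert from UTC+3).
Quinn ∩ Viktor: 12:30-14:00, 14:30-17:00.
Quinn ∩ Viktor ∩ Noa: 13:15-14:00, 15:00-17:00.
Those are the intersection windows.
The last common window of at least 60 minutes is 15:00-17:00; a 60-minute meeting can start as late as 16:00 and still end by 17:00.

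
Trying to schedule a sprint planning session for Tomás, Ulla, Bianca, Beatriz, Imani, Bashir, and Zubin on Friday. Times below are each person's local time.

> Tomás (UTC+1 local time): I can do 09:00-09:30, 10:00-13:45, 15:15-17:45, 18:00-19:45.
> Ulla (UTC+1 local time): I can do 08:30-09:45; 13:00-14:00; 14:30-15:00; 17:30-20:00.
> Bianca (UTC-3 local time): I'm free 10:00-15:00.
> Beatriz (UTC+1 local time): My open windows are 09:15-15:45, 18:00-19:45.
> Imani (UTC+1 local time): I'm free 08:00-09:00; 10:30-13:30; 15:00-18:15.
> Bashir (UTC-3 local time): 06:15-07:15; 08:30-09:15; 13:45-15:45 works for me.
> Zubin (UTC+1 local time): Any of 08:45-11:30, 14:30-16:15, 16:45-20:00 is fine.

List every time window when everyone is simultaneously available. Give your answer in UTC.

Tomás in UTC: 08:00-08:30, 09:00-12:45, 14:15-16:45, 17:00-18:45 (subtract 1h to convert from UTC+1).
Ulla in UTC: 07:30-08:45, 12:00-13:00, 13:30-14:00, 16:30-19:00 (subtract 1h to convert from UTC+1).
Bianca in UTC: 13:00-18:00 (add 3h to convert from UTC-3).
Beatriz in UTC: 08:15-14:45, 17:00-18:45 (subtract 1h to convert from UTC+1).
Imani in UTC: 07:00-08:00, 09:30-12:30, 14:00-17:15 (subtract 1h to convert from UTC+1).
Bashir in UTC: 09:15-10:15, 11:30-12:15, 16:45-18:45 (add 3h to convert from UTC-3).
Zubin in UTC: 07:45-10:30, 13:30-15:15, 15:45-19:00 (subtract 1h to convert from UTC+1).
Tomás ∩ Ulla: 08:00-08:30, 12:00-12:45, 16:30-16:45, 17:00-18:45.
Tomás ∩ Ulla ∩ Bianca: 16:30-16:45, 17:00-18:00.
Tomás ∩ Ulla ∩ Bianca ∩ Beatriz: 17:00-18:00.
Tomás ∩ Ulla ∩ Bianca ∩ Beatriz ∩ Imani: 17:00-17:15.
Tomás ∩ Ulla ∩ Bianca ∩ Beatriz ∩ Imani ∩ Bashir: 17:00-17:15.
Tomás ∩ Ulla ∩ Bianca ∩ Beatriz ∩ Imani ∩ Bashir ∩ Zubin: 17:00-17:15.

17:00-17:15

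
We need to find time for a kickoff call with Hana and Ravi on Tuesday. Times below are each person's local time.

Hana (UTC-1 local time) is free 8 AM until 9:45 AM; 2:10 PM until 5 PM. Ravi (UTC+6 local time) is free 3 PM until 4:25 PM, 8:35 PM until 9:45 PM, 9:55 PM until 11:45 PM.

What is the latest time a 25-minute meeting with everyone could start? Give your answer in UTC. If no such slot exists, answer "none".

17:20

Hana in UTC: 09:00-10:45, 15:10-18:00 (add 1h to convert from UTC-1).
Ravi in UTC: 09:00-10:25, 14:35-15:45, 15:55-17:45 (subtract 6h to convert from UTC+6).
Hana ∩ Ravi: 09:00-10:25, 15:10-15:45, 15:55-17:45.
Those are the intersection windows.
The last common window of at least 25 minutes is 15:55-17:45; a 25-minute meeting can start as late as 17:20 and still end by 17:45.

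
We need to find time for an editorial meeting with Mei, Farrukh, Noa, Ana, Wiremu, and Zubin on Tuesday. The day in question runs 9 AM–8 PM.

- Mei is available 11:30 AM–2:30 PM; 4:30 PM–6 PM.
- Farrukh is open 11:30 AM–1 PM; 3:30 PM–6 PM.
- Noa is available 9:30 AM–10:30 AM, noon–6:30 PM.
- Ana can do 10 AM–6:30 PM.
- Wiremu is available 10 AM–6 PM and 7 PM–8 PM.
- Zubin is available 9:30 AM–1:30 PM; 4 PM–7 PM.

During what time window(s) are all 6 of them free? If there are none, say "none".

Mei ∩ Farrukh: 11:30-13:00, 16:30-18:00.
Mei ∩ Farrukh ∩ Noa: 12:00-13:00, 16:30-18:00.
Mei ∩ Farrukh ∩ Noa ∩ Ana: 12:00-13:00, 16:30-18:00.
Mei ∩ Farrukh ∩ Noa ∩ Ana ∩ Wiremu: 12:00-13:00, 16:30-18:00.
Mei ∩ Farrukh ∩ Noa ∩ Ana ∩ Wiremu ∩ Zubin: 12:00-13:00, 16:30-18:00.

12:00-13:00, 16:30-18:00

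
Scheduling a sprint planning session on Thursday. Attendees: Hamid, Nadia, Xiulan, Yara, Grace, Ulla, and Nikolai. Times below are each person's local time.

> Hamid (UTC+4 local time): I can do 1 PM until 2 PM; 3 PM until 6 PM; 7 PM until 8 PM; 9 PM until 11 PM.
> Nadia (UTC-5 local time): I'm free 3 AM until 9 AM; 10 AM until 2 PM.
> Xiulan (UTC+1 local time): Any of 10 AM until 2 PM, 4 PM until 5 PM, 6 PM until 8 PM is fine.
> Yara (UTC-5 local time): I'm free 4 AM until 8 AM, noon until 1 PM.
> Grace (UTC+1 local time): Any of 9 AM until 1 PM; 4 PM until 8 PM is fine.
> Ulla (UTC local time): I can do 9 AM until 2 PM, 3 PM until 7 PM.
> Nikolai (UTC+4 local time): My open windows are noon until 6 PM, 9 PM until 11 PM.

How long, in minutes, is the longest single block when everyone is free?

Hamid in UTC: 09:00-10:00, 11:00-14:00, 15:00-16:00, 17:00-19:00 (subtract 4h to convert from UTC+4).
Nadia in UTC: 08:00-14:00, 15:00-19:00 (add 5h to convert from UTC-5).
Xiulan in UTC: 09:00-13:00, 15:00-16:00, 17:00-19:00 (subtract 1h to convert from UTC+1).
Yara in UTC: 09:00-13:00, 17:00-18:00 (add 5h to convert from UTC-5).
Grace in UTC: 08:00-12:00, 15:00-19:00 (subtract 1h to convert from UTC+1).
Ulla in UTC: 09:00-14:00, 15:00-19:00.
Nikolai in UTC: 08:00-14:00, 17:00-19:00 (subtract 4h to convert from UTC+4).
Hamid ∩ Nadia: 09:00-10:00, 11:00-14:00, 15:00-16:00, 17:00-19:00.
Hamid ∩ Nadia ∩ Xiulan: 09:00-10:00, 11:00-13:00, 15:00-16:00, 17:00-19:00.
Hamid ∩ Nadia ∩ Xiulan ∩ Yara: 09:00-10:00, 11:00-13:00, 17:00-18:00.
Hamid ∩ Nadia ∩ Xiulan ∩ Yara ∩ Grace: 09:00-10:00, 11:00-12:00, 17:00-18:00.
Hamid ∩ Nadia ∩ Xiulan ∩ Yara ∩ Grace ∩ Ulla: 09:00-10:00, 11:00-12:00, 17:00-18:00.
Hamid ∩ Nadia ∩ Xiulan ∩ Yara ∩ Grace ∩ Ulla ∩ Nikolai: 09:00-10:00, 11:00-12:00, 17:00-18:00.
The longest is 09:00-10:00 at 60 minutes.

60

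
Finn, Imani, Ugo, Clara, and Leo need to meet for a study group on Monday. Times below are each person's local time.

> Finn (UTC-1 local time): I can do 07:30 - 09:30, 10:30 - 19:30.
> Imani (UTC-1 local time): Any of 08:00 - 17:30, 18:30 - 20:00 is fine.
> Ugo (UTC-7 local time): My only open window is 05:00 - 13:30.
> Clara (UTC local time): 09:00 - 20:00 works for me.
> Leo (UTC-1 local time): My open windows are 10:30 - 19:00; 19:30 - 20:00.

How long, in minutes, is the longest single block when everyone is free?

Finn in UTC: 08:30-10:30, 11:30-20:30 (add 1h to convert from UTC-1).
Imani in UTC: 09:00-18:30, 19:30-21:00 (add 1h to convert from UTC-1).
Ugo in UTC: 12:00-20:30 (add 7h to convert from UTC-7).
Clara in UTC: 09:00-20:00.
Leo in UTC: 11:30-20:00, 20:30-21:00 (add 1h to convert from UTC-1).
Finn ∩ Imani: 09:00-10:30, 11:30-18:30, 19:30-20:30.
Finn ∩ Imani ∩ Ugo: 12:00-18:30, 19:30-20:30.
Finn ∩ Imani ∩ Ugo ∩ Clara: 12:00-18:30, 19:30-20:00.
Finn ∩ Imani ∩ Ugo ∩ Clara ∩ Leo: 12:00-18:30, 19:30-20:00.
So the common availability across everyone is 12:00-18:30, 19:30-20:00.
The longest is 12:00-18:30 at 390 minutes.

390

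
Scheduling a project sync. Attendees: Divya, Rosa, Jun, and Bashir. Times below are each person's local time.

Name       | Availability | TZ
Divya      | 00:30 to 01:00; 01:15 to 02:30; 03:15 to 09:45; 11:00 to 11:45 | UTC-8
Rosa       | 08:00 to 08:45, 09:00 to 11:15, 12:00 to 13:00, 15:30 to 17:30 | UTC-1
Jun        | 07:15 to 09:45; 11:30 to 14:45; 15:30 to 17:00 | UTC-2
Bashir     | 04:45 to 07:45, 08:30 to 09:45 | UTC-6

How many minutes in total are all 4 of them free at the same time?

Divya in UTC: 08:30-09:00, 09:15-10:30, 11:15-17:45, 19:00-19:45 (add 8h to convert from UTC-8).
Rosa in UTC: 09:00-09:45, 10:00-12:15, 13:00-14:00, 16:30-18:30 (add 1h to convert from UTC-1).
Jun in UTC: 09:15-11:45, 13:30-16:45, 17:30-19:00 (add 2h to convert from UTC-2).
Bashir in UTC: 10:45-13:45, 14:30-15:45 (add 6h to convert from UTC-6).
Divya ∩ Rosa: 09:15-09:45, 10:00-10:30, 11:15-12:15, 13:00-14:00, 16:30-17:45.
Divya ∩ Rosa ∩ Jun: 09:15-09:45, 10:00-10:30, 11:15-11:45, 13:30-14:00, 16:30-16:45, 17:30-17:45.
Divya ∩ Rosa ∩ Jun ∩ Bashir: 11:15-11:45, 13:30-13:45.
Summing the common windows: 30 + 15 = 45 minutes.

45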